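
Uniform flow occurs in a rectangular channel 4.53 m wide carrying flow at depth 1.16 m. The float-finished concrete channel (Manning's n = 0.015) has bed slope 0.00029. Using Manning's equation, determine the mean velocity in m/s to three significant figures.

0.951 m/s

A = b·y = 4.53 × 1.16 = 5.255 m²
P = b + 2y = 4.53 + 2×1.16 = 6.850 m
R = A/P = 5.255/6.850 = 0.7671 m
Q = (1/n)·A·R^(2/3)·S^(1/2) = (1/0.015) × 5.255 × 0.7671^(2/3) × 0.00029^(1/2) = 4.999 m³/s
V = Q/A = 4.999/5.255 = 0.9514 m/s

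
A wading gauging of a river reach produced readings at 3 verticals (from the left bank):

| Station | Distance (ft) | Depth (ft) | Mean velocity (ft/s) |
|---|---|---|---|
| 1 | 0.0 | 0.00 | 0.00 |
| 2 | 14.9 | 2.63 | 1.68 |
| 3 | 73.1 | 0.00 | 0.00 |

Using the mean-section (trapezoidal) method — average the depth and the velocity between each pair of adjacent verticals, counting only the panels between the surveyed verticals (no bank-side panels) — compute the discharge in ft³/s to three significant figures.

Panel 1-2: Δb = 14.9 ft, d̄ = (0.00+2.63)/2 = 1.315, v̄ = (0.00+1.68)/2 = 0.84 → q = 14.9×1.315×0.84 = 16.46 ft³/s
Panel 2-3: Δb = 58.2 ft, d̄ = (2.63+0.00)/2 = 1.315, v̄ = (1.68+0.00)/2 = 0.84 → q = 58.2×1.315×0.84 = 64.29 ft³/s
Q = Σ q = 80.75 ft³/s

80.7 ft³/s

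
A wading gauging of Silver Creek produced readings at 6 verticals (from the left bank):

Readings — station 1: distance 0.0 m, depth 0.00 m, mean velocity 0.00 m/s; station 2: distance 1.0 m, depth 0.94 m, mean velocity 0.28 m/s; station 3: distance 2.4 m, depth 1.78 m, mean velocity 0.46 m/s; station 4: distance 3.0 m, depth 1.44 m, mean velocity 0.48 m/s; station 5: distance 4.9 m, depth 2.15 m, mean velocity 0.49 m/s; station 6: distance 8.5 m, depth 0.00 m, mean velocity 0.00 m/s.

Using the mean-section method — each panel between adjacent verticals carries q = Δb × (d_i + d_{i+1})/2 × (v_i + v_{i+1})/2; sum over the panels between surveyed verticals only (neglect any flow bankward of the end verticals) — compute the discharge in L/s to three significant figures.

Panel 1-2: Δb = 1 m, d̄ = (0.00+0.94)/2 = 0.47, v̄ = (0.00+0.28)/2 = 0.14 → q = 1×0.47×0.14 = 0.06580 m³/s
Panel 2-3: Δb = 1.4 m, d̄ = (0.94+1.78)/2 = 1.36, v̄ = (0.28+0.46)/2 = 0.37 → q = 1.4×1.36×0.37 = 0.7045 m³/s
Panel 3-4: Δb = 0.6 m, d̄ = (1.78+1.44)/2 = 1.61, v̄ = (0.46+0.48)/2 = 0.47 → q = 0.6×1.61×0.47 = 0.4540 m³/s
Panel 4-5: Δb = 1.9 m, d̄ = (1.44+2.15)/2 = 1.795, v̄ = (0.48+0.49)/2 = 0.485 → q = 1.9×1.795×0.485 = 1.654 m³/s
Panel 5-6: Δb = 3.6 m, d̄ = (2.15+0.00)/2 = 1.075, v̄ = (0.49+0.00)/2 = 0.245 → q = 3.6×1.075×0.245 = 0.9482 m³/s
Q = Σ q = 3.827 m³/s
= 3.827 × 1000 = 3827 L/s

3830 L/s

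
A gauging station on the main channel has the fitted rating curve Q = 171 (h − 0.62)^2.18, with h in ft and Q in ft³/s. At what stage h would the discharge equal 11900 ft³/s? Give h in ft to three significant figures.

7.62 ft

h − h₀ = (Q/C)^(1/b) = (11900/171)^(1/2.18) = 7.002 ft
h = 0.62 + 7.002 = 7.622 ft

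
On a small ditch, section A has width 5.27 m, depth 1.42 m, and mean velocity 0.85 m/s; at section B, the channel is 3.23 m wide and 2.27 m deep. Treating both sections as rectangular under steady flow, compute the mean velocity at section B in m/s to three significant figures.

Q = A₁V₁ = (5.27×1.42) × 0.85 = 6.361 m³/s
A₂ = 3.23 × 2.27 = 7.332 m²
V₂ = Q/A₂ = 6.361/7.332 = 0.8675 m/s

0.868 m/s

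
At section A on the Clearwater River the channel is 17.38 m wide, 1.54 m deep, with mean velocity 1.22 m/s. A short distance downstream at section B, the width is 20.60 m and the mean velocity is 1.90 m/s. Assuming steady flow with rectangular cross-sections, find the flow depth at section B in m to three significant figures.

0.834 m

Q = A₁V₁ = (17.38×1.54) × 1.22 = 32.65 m³/s
d₂ = Q/(b₂ V₂) = 32.65/(20.60×1.90) = 0.8343 m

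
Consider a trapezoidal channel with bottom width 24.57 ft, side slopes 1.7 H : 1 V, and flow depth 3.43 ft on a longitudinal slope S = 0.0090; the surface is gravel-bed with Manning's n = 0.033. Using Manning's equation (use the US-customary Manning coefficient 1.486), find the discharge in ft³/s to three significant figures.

872 ft³/s

A = (b + z·y)·y = (24.57 + 1.7×3.43)×3.43 = 104.3 ft²
P = b + 2y√(1+z²) = 24.57 + 2×3.43×√(1+1.7²) = 38.10 ft
R = A/P = 104.3/38.10 = 2.737 ft
Q = (1.486/n)·A·R^(2/3)·S^(1/2) = (1.486/0.033) × 104.3 × 2.737^(2/3) × 0.0090^(1/2) = 871.6 ft³/s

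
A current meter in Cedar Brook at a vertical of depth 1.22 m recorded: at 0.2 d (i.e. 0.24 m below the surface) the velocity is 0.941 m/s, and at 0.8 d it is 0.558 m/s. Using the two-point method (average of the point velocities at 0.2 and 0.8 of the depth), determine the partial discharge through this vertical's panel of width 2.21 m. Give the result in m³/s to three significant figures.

2.02 m³/s

v̄ = (0.941 + 0.558) / 2 = 0.7495 m/s
q = v̄ × d × w = 0.7495 × 1.22 × 2.21 = 2.021 m³/s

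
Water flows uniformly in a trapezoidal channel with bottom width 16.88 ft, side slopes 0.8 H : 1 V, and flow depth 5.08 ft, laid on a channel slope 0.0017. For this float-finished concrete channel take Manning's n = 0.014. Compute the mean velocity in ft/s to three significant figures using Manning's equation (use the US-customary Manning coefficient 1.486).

10.2 ft/s

A = (b + z·y)·y = (16.88 + 0.8×5.08)×5.08 = 106.4 ft²
P = b + 2y√(1+z²) = 16.88 + 2×5.08×√(1+0.8²) = 29.89 ft
R = A/P = 106.4/29.89 = 3.559 ft
Q = (1.486/n)·A·R^(2/3)·S^(1/2) = (1.486/0.014) × 106.4 × 3.559^(2/3) × 0.0017^(1/2) = 1085 ft³/s
V = Q/A = 1085/106.4 = 10.20 ft/s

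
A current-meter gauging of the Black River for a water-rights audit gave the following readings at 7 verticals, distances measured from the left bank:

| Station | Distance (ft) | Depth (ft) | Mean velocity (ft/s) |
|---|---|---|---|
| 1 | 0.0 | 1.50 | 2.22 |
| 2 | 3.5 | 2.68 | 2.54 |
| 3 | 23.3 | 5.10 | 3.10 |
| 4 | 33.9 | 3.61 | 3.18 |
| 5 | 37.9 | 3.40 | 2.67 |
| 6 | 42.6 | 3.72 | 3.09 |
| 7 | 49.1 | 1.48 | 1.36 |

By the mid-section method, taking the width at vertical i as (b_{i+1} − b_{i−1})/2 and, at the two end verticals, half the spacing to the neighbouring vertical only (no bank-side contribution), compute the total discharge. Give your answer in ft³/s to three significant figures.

w_1 = (3.5 − 0.0)/2 = 1.75 ft; q_1 = 2.22 × 1.50 × 1.75 = 5.828 ft³/s
w_2 = (23.3 − 0.0)/2 = 11.65 ft; q_2 = 2.54 × 2.68 × 11.65 = 79.30 ft³/s
w_3 = (33.9 − 3.5)/2 = 15.2 ft; q_3 = 3.10 × 5.10 × 15.2 = 240.3 ft³/s
w_4 = (37.9 − 23.3)/2 = 7.3 ft; q_4 = 3.18 × 3.61 × 7.3 = 83.80 ft³/s
w_5 = (42.6 − 33.9)/2 = 4.35 ft; q_5 = 2.67 × 3.40 × 4.35 = 39.49 ft³/s
w_6 = (49.1 − 37.9)/2 = 5.6 ft; q_6 = 3.09 × 3.72 × 5.6 = 64.37 ft³/s
w_7 = (49.1 − 42.6)/2 = 3.25 ft; q_7 = 1.36 × 1.48 × 3.25 = 6.542 ft³/s
Q = Σ qᵢ = 519.6 ft³/s

520 ft³/s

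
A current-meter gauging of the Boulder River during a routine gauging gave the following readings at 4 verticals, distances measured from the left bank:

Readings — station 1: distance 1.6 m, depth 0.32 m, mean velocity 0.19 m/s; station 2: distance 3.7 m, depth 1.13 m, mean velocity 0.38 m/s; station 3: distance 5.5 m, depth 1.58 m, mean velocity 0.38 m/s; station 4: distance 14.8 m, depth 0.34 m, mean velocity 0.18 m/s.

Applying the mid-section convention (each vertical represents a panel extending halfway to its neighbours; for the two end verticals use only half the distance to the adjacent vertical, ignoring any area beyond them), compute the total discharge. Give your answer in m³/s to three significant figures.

4.52 m³/s

w_1 = (3.7 − 1.6)/2 = 1.05 m; q_1 = 0.19 × 0.32 × 1.05 = 0.06384 m³/s
w_2 = (5.5 − 1.6)/2 = 1.95 m; q_2 = 0.38 × 1.13 × 1.95 = 0.8373 m³/s
w_3 = (14.8 − 3.7)/2 = 5.55 m; q_3 = 0.38 × 1.58 × 5.55 = 3.332 m³/s
w_4 = (14.8 − 5.5)/2 = 4.65 m; q_4 = 0.18 × 0.34 × 4.65 = 0.2846 m³/s
Q = Σ qᵢ = 4.518 m³/s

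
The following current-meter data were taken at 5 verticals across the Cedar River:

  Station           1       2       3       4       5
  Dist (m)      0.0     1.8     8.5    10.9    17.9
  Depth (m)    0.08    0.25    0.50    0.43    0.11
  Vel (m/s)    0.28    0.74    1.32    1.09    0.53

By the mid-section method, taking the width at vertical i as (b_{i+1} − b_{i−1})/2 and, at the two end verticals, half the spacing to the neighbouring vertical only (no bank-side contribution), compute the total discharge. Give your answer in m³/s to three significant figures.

w_1 = (1.8 − 0.0)/2 = 0.9 m; q_1 = 0.28 × 0.08 × 0.9 = 0.02016 m³/s
w_2 = (8.5 − 0.0)/2 = 4.25 m; q_2 = 0.74 × 0.25 × 4.25 = 0.7863 m³/s
w_3 = (10.9 − 1.8)/2 = 4.55 m; q_3 = 1.32 × 0.50 × 4.55 = 3.003 m³/s
w_4 = (17.9 − 8.5)/2 = 4.7 m; q_4 = 1.09 × 0.43 × 4.7 = 2.203 m³/s
w_5 = (17.9 − 10.9)/2 = 3.5 m; q_5 = 0.53 × 0.11 × 3.5 = 0.2041 m³/s
Q = Σ qᵢ = 6.216 m³/s

6.22 m³/s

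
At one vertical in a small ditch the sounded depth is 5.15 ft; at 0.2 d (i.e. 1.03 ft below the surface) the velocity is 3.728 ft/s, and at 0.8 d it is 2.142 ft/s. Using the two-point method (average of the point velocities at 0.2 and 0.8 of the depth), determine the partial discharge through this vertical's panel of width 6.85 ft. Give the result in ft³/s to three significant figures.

v̄ = (3.728 + 2.142) / 2 = 2.935 ft/s
q = v̄ × d × w = 2.935 × 5.15 × 6.85 = 103.5 ft³/s

104 ft³/s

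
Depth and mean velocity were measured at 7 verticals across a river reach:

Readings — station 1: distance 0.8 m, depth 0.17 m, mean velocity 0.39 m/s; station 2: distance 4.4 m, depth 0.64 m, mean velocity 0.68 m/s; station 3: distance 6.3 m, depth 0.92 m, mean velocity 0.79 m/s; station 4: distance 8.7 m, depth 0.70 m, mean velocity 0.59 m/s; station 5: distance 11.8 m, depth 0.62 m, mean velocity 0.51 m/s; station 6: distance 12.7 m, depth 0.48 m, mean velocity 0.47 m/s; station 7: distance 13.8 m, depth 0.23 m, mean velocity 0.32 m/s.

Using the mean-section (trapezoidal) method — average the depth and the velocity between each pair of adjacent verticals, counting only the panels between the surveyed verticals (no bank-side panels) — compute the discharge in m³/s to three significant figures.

4.73 m³/s

Panel 1-2: Δb = 3.6 m, d̄ = (0.17+0.64)/2 = 0.405, v̄ = (0.39+0.68)/2 = 0.535 → q = 3.6×0.405×0.535 = 0.7800 m³/s
Panel 2-3: Δb = 1.9 m, d̄ = (0.64+0.92)/2 = 0.78, v̄ = (0.68+0.79)/2 = 0.735 → q = 1.9×0.78×0.735 = 1.089 m³/s
Panel 3-4: Δb = 2.4 m, d̄ = (0.92+0.70)/2 = 0.81, v̄ = (0.79+0.59)/2 = 0.69 → q = 2.4×0.81×0.69 = 1.341 m³/s
Panel 4-5: Δb = 3.1 m, d̄ = (0.70+0.62)/2 = 0.66, v̄ = (0.59+0.51)/2 = 0.55 → q = 3.1×0.66×0.55 = 1.125 m³/s
Panel 5-6: Δb = 0.9 m, d̄ = (0.62+0.48)/2 = 0.55, v̄ = (0.51+0.47)/2 = 0.49 → q = 0.9×0.55×0.49 = 0.2426 m³/s
Panel 6-7: Δb = 1.1 m, d̄ = (0.48+0.23)/2 = 0.355, v̄ = (0.47+0.32)/2 = 0.395 → q = 1.1×0.355×0.395 = 0.1542 m³/s
Q = Σ q = 4.733 m³/s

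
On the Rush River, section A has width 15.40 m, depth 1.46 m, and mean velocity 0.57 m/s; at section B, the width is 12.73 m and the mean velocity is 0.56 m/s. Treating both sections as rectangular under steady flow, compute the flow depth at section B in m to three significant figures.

Q = A₁V₁ = (15.40×1.46) × 0.57 = 12.82 m³/s
d₂ = Q/(b₂ V₂) = 12.82/(12.73×0.56) = 1.798 m

1.80 m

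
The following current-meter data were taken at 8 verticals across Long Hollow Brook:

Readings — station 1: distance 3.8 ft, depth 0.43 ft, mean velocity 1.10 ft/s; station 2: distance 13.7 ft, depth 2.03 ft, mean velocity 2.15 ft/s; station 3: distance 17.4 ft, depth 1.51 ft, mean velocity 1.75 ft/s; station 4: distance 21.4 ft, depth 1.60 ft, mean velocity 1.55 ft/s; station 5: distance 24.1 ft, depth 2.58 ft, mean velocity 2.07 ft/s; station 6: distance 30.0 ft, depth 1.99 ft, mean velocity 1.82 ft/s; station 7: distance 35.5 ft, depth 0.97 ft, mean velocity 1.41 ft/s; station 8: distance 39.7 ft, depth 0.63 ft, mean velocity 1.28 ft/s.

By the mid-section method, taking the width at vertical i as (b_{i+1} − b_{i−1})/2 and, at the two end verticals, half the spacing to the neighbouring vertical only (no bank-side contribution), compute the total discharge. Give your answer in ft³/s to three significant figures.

w_1 = (13.7 − 3.8)/2 = 4.95 ft; q_1 = 1.10 × 0.43 × 4.95 = 2.341 ft³/s
w_2 = (17.4 − 3.8)/2 = 6.8 ft; q_2 = 2.15 × 2.03 × 6.8 = 29.68 ft³/s
w_3 = (21.4 − 13.7)/2 = 3.85 ft; q_3 = 1.75 × 1.51 × 3.85 = 10.17 ft³/s
w_4 = (24.1 − 17.4)/2 = 3.35 ft; q_4 = 1.55 × 1.60 × 3.35 = 8.308 ft³/s
w_5 = (30.0 − 21.4)/2 = 4.3 ft; q_5 = 2.07 × 2.58 × 4.3 = 22.96 ft³/s
w_6 = (35.5 − 24.1)/2 = 5.7 ft; q_6 = 1.82 × 1.99 × 5.7 = 20.64 ft³/s
w_7 = (39.7 − 30.0)/2 = 4.85 ft; q_7 = 1.41 × 0.97 × 4.85 = 6.633 ft³/s
w_8 = (39.7 − 35.5)/2 = 2.1 ft; q_8 = 1.28 × 0.63 × 2.1 = 1.693 ft³/s
Q = Σ qᵢ = 102.4 ft³/s

102 ft³/s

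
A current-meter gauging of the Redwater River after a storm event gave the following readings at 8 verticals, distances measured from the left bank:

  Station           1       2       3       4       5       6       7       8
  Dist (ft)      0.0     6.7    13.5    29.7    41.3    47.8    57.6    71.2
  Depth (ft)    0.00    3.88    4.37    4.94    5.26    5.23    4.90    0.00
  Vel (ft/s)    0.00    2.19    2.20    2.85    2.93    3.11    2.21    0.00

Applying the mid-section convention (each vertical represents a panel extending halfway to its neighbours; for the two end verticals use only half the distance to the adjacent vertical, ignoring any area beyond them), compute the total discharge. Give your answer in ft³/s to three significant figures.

w_2 = (13.5 − 0.0)/2 = 6.75 ft; q_2 = 2.19 × 3.88 × 6.75 = 57.36 ft³/s
w_3 = (29.7 − 6.7)/2 = 11.5 ft; q_3 = 2.20 × 4.37 × 11.5 = 110.6 ft³/s
w_4 = (41.3 − 13.5)/2 = 13.9 ft; q_4 = 2.85 × 4.94 × 13.9 = 195.7 ft³/s
w_5 = (47.8 − 29.7)/2 = 9.05 ft; q_5 = 2.93 × 5.26 × 9.05 = 139.5 ft³/s
w_6 = (57.6 − 41.3)/2 = 8.15 ft; q_6 = 3.11 × 5.23 × 8.15 = 132.6 ft³/s
w_7 = (71.2 − 47.8)/2 = 11.7 ft; q_7 = 2.21 × 4.90 × 11.7 = 126.7 ft³/s
Stations 1, 8 contribute zero (depth or velocity is 0).
Q = Σ qᵢ = 762.4 ft³/s

762 ft³/s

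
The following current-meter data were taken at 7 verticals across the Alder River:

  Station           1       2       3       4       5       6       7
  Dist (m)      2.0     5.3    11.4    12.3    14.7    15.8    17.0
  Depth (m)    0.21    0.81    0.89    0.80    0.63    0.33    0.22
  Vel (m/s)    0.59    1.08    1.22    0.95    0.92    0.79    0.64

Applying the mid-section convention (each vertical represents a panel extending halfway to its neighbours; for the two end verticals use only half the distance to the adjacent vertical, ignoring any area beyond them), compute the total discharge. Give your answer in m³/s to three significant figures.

10.8 m³/s

w_1 = (5.3 − 2.0)/2 = 1.65 m; q_1 = 0.59 × 0.21 × 1.65 = 0.2044 m³/s
w_2 = (11.4 − 2.0)/2 = 4.7 m; q_2 = 1.08 × 0.81 × 4.7 = 4.112 m³/s
w_3 = (12.3 − 5.3)/2 = 3.5 m; q_3 = 1.22 × 0.89 × 3.5 = 3.800 m³/s
w_4 = (14.7 − 11.4)/2 = 1.65 m; q_4 = 0.95 × 0.80 × 1.65 = 1.254 m³/s
w_5 = (15.8 − 12.3)/2 = 1.75 m; q_5 = 0.92 × 0.63 × 1.75 = 1.014 m³/s
w_6 = (17.0 − 14.7)/2 = 1.15 m; q_6 = 0.79 × 0.33 × 1.15 = 0.2998 m³/s
w_7 = (17.0 − 15.8)/2 = 0.6 m; q_7 = 0.64 × 0.22 × 0.6 = 0.08448 m³/s
Q = Σ qᵢ = 10.77 m³/s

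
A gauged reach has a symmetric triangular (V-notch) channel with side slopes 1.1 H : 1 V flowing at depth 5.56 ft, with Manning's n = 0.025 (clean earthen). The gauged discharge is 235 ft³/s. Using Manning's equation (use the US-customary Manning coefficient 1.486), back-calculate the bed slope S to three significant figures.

A = z·y² = 1.1×5.56² = 34.00 ft²
P = 2y√(1+z²) = 2×5.56×√(1+1.1²) = 16.53 ft
R = A/P = 34.00/16.53 = 2.057 ft
S = (Q·n / (1.486·A·R^(2/3)))² = (235×0.025 / (1.486×34.00×1.617))² = 0.005167

0.00517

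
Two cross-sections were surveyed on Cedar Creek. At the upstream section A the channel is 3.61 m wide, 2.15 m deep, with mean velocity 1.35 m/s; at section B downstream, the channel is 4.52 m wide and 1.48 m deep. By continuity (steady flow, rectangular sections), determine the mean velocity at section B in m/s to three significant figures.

Q = A₁V₁ = (3.61×2.15) × 1.35 = 10.48 m³/s
A₂ = 4.52 × 1.48 = 6.690 m²
V₂ = Q/A₂ = 10.48/6.690 = 1.566 m/s

1.57 m/s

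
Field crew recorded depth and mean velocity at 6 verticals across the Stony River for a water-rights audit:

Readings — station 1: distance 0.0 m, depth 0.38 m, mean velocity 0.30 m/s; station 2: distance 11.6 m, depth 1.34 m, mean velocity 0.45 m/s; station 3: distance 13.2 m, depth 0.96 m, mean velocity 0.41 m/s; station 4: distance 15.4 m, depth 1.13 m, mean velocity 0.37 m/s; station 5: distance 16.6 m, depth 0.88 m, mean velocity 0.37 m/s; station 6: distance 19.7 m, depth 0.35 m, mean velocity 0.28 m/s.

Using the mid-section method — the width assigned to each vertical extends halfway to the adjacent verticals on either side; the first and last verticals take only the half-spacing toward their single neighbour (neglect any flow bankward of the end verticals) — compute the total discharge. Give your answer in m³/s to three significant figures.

w_1 = (11.6 − 0.0)/2 = 5.8 m; q_1 = 0.30 × 0.38 × 5.8 = 0.6612 m³/s
w_2 = (13.2 − 0.0)/2 = 6.6 m; q_2 = 0.45 × 1.34 × 6.6 = 3.980 m³/s
w_3 = (15.4 − 11.6)/2 = 1.9 m; q_3 = 0.41 × 0.96 × 1.9 = 0.7478 m³/s
w_4 = (16.6 − 13.2)/2 = 1.7 m; q_4 = 0.37 × 1.13 × 1.7 = 0.7108 m³/s
w_5 = (19.7 − 15.4)/2 = 2.15 m; q_5 = 0.37 × 0.88 × 2.15 = 0.7000 m³/s
w_6 = (19.7 − 16.6)/2 = 1.55 m; q_6 = 0.28 × 0.35 × 1.55 = 0.1519 m³/s
Q = Σ qᵢ = 6.952 m³/s

6.95 m³/s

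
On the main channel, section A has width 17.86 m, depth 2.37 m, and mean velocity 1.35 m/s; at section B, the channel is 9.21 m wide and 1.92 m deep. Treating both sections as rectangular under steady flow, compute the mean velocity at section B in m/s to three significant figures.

3.23 m/s

Q = A₁V₁ = (17.86×2.37) × 1.35 = 57.14 m³/s
A₂ = 9.21 × 1.92 = 17.68 m²
V₂ = Q/A₂ = 57.14/17.68 = 3.231 m/s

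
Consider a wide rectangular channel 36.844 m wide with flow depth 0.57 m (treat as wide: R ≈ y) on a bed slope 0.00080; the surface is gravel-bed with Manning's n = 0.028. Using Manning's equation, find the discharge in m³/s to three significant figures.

A = b·y = 36.844 × 0.57 = 21.00 m²
Wide channel: R ≈ y = 0.57 m
Q = (1/n)·A·R^(2/3)·S^(1/2) = (1/0.028) × 21.00 × 0.5700^(2/3) × 0.00080^(1/2) = 14.58 m³/s

14.6 m³/s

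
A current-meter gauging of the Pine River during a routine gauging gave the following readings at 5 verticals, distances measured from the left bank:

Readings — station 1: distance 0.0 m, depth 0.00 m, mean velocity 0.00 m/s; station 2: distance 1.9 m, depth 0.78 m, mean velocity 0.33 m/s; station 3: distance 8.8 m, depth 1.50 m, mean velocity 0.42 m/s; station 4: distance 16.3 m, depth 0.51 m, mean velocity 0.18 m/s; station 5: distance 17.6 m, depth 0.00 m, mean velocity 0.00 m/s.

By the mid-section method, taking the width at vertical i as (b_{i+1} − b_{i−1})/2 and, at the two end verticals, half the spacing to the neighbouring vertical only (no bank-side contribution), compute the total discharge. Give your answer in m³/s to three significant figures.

6.07 m³/s

w_2 = (8.8 − 0.0)/2 = 4.4 m; q_2 = 0.33 × 0.78 × 4.4 = 1.133 m³/s
w_3 = (16.3 − 1.9)/2 = 7.2 m; q_3 = 0.42 × 1.50 × 7.2 = 4.536 m³/s
w_4 = (17.6 − 8.8)/2 = 4.4 m; q_4 = 0.18 × 0.51 × 4.4 = 0.4039 m³/s
Stations 1, 5 contribute zero (depth or velocity is 0).
Q = Σ qᵢ = 6.072 m³/s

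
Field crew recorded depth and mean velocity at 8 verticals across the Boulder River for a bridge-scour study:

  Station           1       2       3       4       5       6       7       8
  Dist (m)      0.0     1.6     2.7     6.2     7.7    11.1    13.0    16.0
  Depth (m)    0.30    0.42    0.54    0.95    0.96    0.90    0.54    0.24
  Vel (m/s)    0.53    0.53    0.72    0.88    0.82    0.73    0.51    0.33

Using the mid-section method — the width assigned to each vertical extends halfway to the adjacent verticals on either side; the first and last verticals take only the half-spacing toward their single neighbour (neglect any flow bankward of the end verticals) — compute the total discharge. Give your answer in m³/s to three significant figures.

w_1 = (1.6 − 0.0)/2 = 0.8 m; q_1 = 0.53 × 0.30 × 0.8 = 0.1272 m³/s
w_2 = (2.7 − 0.0)/2 = 1.35 m; q_2 = 0.53 × 0.42 × 1.35 = 0.3005 m³/s
w_3 = (6.2 − 1.6)/2 = 2.3 m; q_3 = 0.72 × 0.54 × 2.3 = 0.8942 m³/s
w_4 = (7.7 − 2.7)/2 = 2.5 m; q_4 = 0.88 × 0.95 × 2.5 = 2.090 m³/s
w_5 = (11.1 − 6.2)/2 = 2.45 m; q_5 = 0.82 × 0.96 × 2.45 = 1.929 m³/s
w_6 = (13.0 − 7.7)/2 = 2.65 m; q_6 = 0.73 × 0.90 × 2.65 = 1.741 m³/s
w_7 = (16.0 − 11.1)/2 = 2.45 m; q_7 = 0.51 × 0.54 × 2.45 = 0.6747 m³/s
w_8 = (16.0 − 13.0)/2 = 1.5 m; q_8 = 0.33 × 0.24 × 1.5 = 0.1188 m³/s
Q = Σ qᵢ = 7.875 m³/s

7.88 m³/s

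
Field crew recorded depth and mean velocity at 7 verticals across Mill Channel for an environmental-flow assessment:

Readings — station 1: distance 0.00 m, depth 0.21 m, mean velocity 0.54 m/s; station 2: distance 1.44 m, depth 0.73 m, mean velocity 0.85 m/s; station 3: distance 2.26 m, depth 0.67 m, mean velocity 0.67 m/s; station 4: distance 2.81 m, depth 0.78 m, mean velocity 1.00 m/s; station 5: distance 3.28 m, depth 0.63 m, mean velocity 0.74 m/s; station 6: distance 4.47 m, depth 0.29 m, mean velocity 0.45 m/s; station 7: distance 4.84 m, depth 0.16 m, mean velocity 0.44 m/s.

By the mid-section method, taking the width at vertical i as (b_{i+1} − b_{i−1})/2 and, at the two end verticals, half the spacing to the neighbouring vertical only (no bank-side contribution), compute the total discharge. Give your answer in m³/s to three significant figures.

w_1 = (1.44 − 0.00)/2 = 0.72 m; q_1 = 0.54 × 0.21 × 0.72 = 0.08165 m³/s
w_2 = (2.26 − 0.00)/2 = 1.13 m; q_2 = 0.85 × 0.73 × 1.13 = 0.7012 m³/s
w_3 = (2.81 − 1.44)/2 = 0.685 m; q_3 = 0.67 × 0.67 × 0.685 = 0.3075 m³/s
w_4 = (3.28 − 2.26)/2 = 0.51 m; q_4 = 1.00 × 0.78 × 0.51 = 0.3978 m³/s
w_5 = (4.47 − 2.81)/2 = 0.83 m; q_5 = 0.74 × 0.63 × 0.83 = 0.3869 m³/s
w_6 = (4.84 − 3.28)/2 = 0.78 m; q_6 = 0.45 × 0.29 × 0.78 = 0.1018 m³/s
w_7 = (4.84 − 4.47)/2 = 0.185 m; q_7 = 0.44 × 0.16 × 0.185 = 0.01302 m³/s
Q = Σ qᵢ = 1.990 m³/s

1.99 m³/s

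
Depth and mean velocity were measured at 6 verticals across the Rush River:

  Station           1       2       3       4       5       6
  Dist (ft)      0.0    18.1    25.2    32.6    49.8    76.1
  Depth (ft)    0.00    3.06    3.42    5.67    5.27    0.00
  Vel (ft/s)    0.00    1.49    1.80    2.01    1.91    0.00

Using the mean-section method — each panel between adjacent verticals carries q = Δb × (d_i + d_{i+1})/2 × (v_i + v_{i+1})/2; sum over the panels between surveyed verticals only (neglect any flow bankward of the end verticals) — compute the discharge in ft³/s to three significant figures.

Panel 1-2: Δb = 18.1 ft, d̄ = (0.00+3.06)/2 = 1.53, v̄ = (0.00+1.49)/2 = 0.745 → q = 18.1×1.53×0.745 = 20.63 ft³/s
Panel 2-3: Δb = 7.1 ft, d̄ = (3.06+3.42)/2 = 3.24, v̄ = (1.49+1.80)/2 = 1.645 → q = 7.1×3.24×1.645 = 37.84 ft³/s
Panel 3-4: Δb = 7.4 ft, d̄ = (3.42+5.67)/2 = 4.545, v̄ = (1.80+2.01)/2 = 1.905 → q = 7.4×4.545×1.905 = 64.07 ft³/s
Panel 4-5: Δb = 17.2 ft, d̄ = (5.67+5.27)/2 = 5.47, v̄ = (2.01+1.91)/2 = 1.96 → q = 17.2×5.47×1.96 = 184.4 ft³/s
Panel 5-6: Δb = 26.3 ft, d̄ = (5.27+0.00)/2 = 2.635, v̄ = (1.91+0.00)/2 = 0.955 → q = 26.3×2.635×0.955 = 66.18 ft³/s
Q = Σ q = 373.1 ft³/s

373 ft³/s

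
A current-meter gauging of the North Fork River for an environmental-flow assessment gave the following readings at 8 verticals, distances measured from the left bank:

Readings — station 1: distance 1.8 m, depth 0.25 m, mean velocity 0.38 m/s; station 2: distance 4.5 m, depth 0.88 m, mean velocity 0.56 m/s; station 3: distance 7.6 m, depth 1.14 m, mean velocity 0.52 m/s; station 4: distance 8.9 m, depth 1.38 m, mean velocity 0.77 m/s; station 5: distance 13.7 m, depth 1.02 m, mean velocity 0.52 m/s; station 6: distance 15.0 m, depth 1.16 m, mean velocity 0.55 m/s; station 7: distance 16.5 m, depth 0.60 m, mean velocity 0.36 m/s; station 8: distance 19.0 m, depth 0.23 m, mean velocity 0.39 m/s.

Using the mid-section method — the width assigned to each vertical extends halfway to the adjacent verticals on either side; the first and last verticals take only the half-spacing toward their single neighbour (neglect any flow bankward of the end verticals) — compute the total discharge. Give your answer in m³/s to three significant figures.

w_1 = (4.5 − 1.8)/2 = 1.35 m; q_1 = 0.38 × 0.25 × 1.35 = 0.1283 m³/s
w_2 = (7.6 − 1.8)/2 = 2.9 m; q_2 = 0.56 × 0.88 × 2.9 = 1.429 m³/s
w_3 = (8.9 − 4.5)/2 = 2.2 m; q_3 = 0.52 × 1.14 × 2.2 = 1.304 m³/s
w_4 = (13.7 − 7.6)/2 = 3.05 m; q_4 = 0.77 × 1.38 × 3.05 = 3.241 m³/s
w_5 = (15.0 − 8.9)/2 = 3.05 m; q_5 = 0.52 × 1.02 × 3.05 = 1.618 m³/s
w_6 = (16.5 − 13.7)/2 = 1.4 m; q_6 = 0.55 × 1.16 × 1.4 = 0.8932 m³/s
w_7 = (19.0 − 15.0)/2 = 2 m; q_7 = 0.36 × 0.60 × 2 = 0.4320 m³/s
w_8 = (19.0 − 16.5)/2 = 1.25 m; q_8 = 0.39 × 0.23 × 1.25 = 0.1121 m³/s
Q = Σ qᵢ = 9.158 m³/s

9.16 m³/s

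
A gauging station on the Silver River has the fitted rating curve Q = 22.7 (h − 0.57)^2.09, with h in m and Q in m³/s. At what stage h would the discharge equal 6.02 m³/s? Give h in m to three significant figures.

1.10 m

h − h₀ = (Q/C)^(1/b) = (6.02/22.7)^(1/2.09) = 0.5299 m
h = 0.57 + 0.5299 = 1.100 m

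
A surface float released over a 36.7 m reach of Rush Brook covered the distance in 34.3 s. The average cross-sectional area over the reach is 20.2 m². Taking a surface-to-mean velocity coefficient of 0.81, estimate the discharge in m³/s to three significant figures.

17.5 m³/s

v_surface = L / t̄ = 36.7 / 34.3 = 1.070 m/s
v_mean = 0.81 × 1.070 = 0.8667 m/s
Q = A × v_mean = 20.2 × 0.8667 = 17.51 m³/s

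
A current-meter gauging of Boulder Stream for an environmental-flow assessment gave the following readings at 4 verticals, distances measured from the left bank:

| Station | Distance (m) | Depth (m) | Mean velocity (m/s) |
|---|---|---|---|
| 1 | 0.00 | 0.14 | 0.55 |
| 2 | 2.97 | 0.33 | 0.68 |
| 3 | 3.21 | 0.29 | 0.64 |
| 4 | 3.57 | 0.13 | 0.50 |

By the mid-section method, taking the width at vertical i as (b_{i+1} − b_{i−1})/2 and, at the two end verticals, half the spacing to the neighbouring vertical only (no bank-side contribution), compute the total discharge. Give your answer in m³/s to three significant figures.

0.542 m³/s

w_1 = (2.97 − 0.00)/2 = 1.485 m; q_1 = 0.55 × 0.14 × 1.485 = 0.1143 m³/s
w_2 = (3.21 − 0.00)/2 = 1.605 m; q_2 = 0.68 × 0.33 × 1.605 = 0.3602 m³/s
w_3 = (3.57 − 2.97)/2 = 0.3 m; q_3 = 0.64 × 0.29 × 0.3 = 0.05568 m³/s
w_4 = (3.57 − 3.21)/2 = 0.18 m; q_4 = 0.50 × 0.13 × 0.18 = 0.01170 m³/s
Q = Σ qᵢ = 0.5419 m³/s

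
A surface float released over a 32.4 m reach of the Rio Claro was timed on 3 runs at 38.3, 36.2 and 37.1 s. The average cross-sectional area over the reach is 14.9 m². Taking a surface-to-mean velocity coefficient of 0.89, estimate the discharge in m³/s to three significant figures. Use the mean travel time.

t̄ = (38.3 + 36.2 + 37.1) / 3 = 37.2 s
v_surface = L / t̄ = 32.4 / 37.2 = 0.8710 m/s
v_mean = 0.89 × 0.8710 = 0.7752 m/s
Q = A × v_mean = 14.9 × 0.7752 = 11.55 m³/s

11.5 m³/s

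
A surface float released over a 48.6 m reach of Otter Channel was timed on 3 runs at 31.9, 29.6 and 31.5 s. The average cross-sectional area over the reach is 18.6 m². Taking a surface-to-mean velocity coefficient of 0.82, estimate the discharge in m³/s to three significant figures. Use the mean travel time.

t̄ = (31.9 + 29.6 + 31.5) / 3 = 31 s
v_surface = L / t̄ = 48.6 / 31 = 1.568 m/s
v_mean = 0.82 × 1.568 = 1.286 m/s
Q = A × v_mean = 18.6 × 1.286 = 23.91 m³/s

23.9 m³/s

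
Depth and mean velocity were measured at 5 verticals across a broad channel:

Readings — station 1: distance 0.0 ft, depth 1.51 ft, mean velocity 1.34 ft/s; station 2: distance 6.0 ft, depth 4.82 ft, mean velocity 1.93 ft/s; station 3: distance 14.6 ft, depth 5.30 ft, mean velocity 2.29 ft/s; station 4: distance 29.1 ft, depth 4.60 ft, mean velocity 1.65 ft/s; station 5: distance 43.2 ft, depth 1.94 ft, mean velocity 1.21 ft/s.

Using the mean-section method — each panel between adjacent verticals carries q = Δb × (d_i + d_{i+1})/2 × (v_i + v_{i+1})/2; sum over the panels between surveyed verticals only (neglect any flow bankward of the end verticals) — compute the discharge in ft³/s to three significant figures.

Panel 1-2: Δb = 6 ft, d̄ = (1.51+4.82)/2 = 3.165, v̄ = (1.34+1.93)/2 = 1.635 → q = 6×3.165×1.635 = 31.05 ft³/s
Panel 2-3: Δb = 8.6 ft, d̄ = (4.82+5.30)/2 = 5.06, v̄ = (1.93+2.29)/2 = 2.11 → q = 8.6×5.06×2.11 = 91.82 ft³/s
Panel 3-4: Δb = 14.5 ft, d̄ = (5.30+4.60)/2 = 4.95, v̄ = (2.29+1.65)/2 = 1.97 → q = 14.5×4.95×1.97 = 141.4 ft³/s
Panel 4-5: Δb = 14.1 ft, d̄ = (4.60+1.94)/2 = 3.27, v̄ = (1.65+1.21)/2 = 1.43 → q = 14.1×3.27×1.43 = 65.93 ft³/s
Q = Σ q = 330.2 ft³/s

330 ft³/s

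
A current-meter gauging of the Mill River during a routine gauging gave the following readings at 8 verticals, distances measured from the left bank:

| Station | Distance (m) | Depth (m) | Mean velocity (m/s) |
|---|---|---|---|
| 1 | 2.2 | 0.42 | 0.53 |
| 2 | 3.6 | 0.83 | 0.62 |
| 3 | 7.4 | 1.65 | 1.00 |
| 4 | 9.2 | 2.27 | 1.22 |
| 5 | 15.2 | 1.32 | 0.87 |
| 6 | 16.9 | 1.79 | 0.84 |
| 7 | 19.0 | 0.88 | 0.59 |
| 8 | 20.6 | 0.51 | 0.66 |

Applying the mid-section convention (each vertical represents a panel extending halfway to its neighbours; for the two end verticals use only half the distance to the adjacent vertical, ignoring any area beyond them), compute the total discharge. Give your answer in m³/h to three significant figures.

w_1 = (3.6 − 2.2)/2 = 0.7 m; q_1 = 0.53 × 0.42 × 0.7 = 0.1558 m³/s
w_2 = (7.4 − 2.2)/2 = 2.6 m; q_2 = 0.62 × 0.83 × 2.6 = 1.338 m³/s
w_3 = (9.2 − 3.6)/2 = 2.8 m; q_3 = 1.00 × 1.65 × 2.8 = 4.620 m³/s
w_4 = (15.2 − 7.4)/2 = 3.9 m; q_4 = 1.22 × 2.27 × 3.9 = 10.80 m³/s
w_5 = (16.9 − 9.2)/2 = 3.85 m; q_5 = 0.87 × 1.32 × 3.85 = 4.421 m³/s
w_6 = (19.0 − 15.2)/2 = 1.9 m; q_6 = 0.84 × 1.79 × 1.9 = 2.857 m³/s
w_7 = (20.6 − 16.9)/2 = 1.85 m; q_7 = 0.59 × 0.88 × 1.85 = 0.9605 m³/s
w_8 = (20.6 − 19.0)/2 = 0.8 m; q_8 = 0.66 × 0.51 × 0.8 = 0.2693 m³/s
Q = Σ qᵢ = 25.42 m³/s
= 25.42 × 3600 = 91520 m³/h

91500 m³/h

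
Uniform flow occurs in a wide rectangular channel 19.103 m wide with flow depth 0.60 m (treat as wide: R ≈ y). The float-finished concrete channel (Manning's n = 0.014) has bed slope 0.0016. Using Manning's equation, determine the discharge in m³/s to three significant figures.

A = b·y = 19.103 × 0.60 = 11.46 m²
Wide channel: R ≈ y = 0.60 m
Q = (1/n)·A·R^(2/3)·S^(1/2) = (1/0.014) × 11.46 × 0.6000^(2/3) × 0.0016^(1/2) = 23.30 m³/s

23.3 m³/s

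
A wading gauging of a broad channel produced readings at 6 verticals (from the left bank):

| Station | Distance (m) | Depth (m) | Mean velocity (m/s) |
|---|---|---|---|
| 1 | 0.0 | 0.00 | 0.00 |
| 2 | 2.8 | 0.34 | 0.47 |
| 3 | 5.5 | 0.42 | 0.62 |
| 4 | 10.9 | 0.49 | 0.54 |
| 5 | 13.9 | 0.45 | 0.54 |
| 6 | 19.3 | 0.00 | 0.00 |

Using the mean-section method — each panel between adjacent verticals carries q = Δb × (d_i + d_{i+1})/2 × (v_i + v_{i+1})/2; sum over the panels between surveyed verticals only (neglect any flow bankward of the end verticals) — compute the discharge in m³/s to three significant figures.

Panel 1-2: Δb = 2.8 m, d̄ = (0.00+0.34)/2 = 0.17, v̄ = (0.00+0.47)/2 = 0.235 → q = 2.8×0.17×0.235 = 0.1119 m³/s
Panel 2-3: Δb = 2.7 m, d̄ = (0.34+0.42)/2 = 0.38, v̄ = (0.47+0.62)/2 = 0.545 → q = 2.7×0.38×0.545 = 0.5592 m³/s
Panel 3-4: Δb = 5.4 m, d̄ = (0.42+0.49)/2 = 0.455, v̄ = (0.62+0.54)/2 = 0.58 → q = 5.4×0.455×0.58 = 1.425 m³/s
Panel 4-5: Δb = 3 m, d̄ = (0.49+0.45)/2 = 0.47, v̄ = (0.54+0.54)/2 = 0.54 → q = 3×0.47×0.54 = 0.7614 m³/s
Panel 5-6: Δb = 5.4 m, d̄ = (0.45+0.00)/2 = 0.225, v̄ = (0.54+0.00)/2 = 0.27 → q = 5.4×0.225×0.27 = 0.3281 m³/s
Q = Σ q = 3.186 m³/s

3.19 m³/s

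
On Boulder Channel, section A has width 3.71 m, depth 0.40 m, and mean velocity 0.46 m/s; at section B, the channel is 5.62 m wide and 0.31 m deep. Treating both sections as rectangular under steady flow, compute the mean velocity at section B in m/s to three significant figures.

0.392 m/s

Q = A₁V₁ = (3.71×0.40) × 0.46 = 0.6826 m³/s
A₂ = 5.62 × 0.31 = 1.742 m²
V₂ = Q/A₂ = 0.6826/1.742 = 0.3918 m/s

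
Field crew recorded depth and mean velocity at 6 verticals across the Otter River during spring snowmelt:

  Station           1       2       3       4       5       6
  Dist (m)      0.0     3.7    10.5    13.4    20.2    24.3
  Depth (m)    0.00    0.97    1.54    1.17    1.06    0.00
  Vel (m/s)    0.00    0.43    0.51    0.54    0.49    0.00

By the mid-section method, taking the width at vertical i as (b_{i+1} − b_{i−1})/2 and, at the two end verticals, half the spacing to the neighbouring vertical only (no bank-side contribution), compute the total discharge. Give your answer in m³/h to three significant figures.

42800 m³/h

w_2 = (10.5 − 0.0)/2 = 5.25 m; q_2 = 0.43 × 0.97 × 5.25 = 2.190 m³/s
w_3 = (13.4 − 3.7)/2 = 4.85 m; q_3 = 0.51 × 1.54 × 4.85 = 3.809 m³/s
w_4 = (20.2 − 10.5)/2 = 4.85 m; q_4 = 0.54 × 1.17 × 4.85 = 3.064 m³/s
w_5 = (24.3 − 13.4)/2 = 5.45 m; q_5 = 0.49 × 1.06 × 5.45 = 2.831 m³/s
Stations 1, 6 contribute zero (depth or velocity is 0).
Q = Σ qᵢ = 11.89 m³/s
= 11.89 × 3600 = 42820 m³/h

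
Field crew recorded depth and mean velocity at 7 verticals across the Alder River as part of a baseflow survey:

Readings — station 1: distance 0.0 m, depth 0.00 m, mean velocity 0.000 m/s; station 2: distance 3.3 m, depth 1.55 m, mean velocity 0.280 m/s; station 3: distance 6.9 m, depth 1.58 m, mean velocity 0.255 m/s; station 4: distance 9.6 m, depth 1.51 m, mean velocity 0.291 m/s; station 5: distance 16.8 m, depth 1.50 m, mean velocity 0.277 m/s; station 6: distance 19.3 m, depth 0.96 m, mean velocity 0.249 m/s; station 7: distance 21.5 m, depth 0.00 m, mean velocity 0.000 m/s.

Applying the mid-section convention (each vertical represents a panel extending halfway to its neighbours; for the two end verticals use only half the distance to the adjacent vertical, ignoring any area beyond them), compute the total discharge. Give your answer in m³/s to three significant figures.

w_2 = (6.9 − 0.0)/2 = 3.45 m; q_2 = 0.280 × 1.55 × 3.45 = 1.497 m³/s
w_3 = (9.6 − 3.3)/2 = 3.15 m; q_3 = 0.255 × 1.58 × 3.15 = 1.269 m³/s
w_4 = (16.8 − 6.9)/2 = 4.95 m; q_4 = 0.291 × 1.51 × 4.95 = 2.175 m³/s
w_5 = (19.3 − 9.6)/2 = 4.85 m; q_5 = 0.277 × 1.50 × 4.85 = 2.015 m³/s
w_6 = (21.5 − 16.8)/2 = 2.35 m; q_6 = 0.249 × 0.96 × 2.35 = 0.5617 m³/s
Stations 1, 7 contribute zero (depth or velocity is 0).
Q = Σ qᵢ = 7.518 m³/s

7.52 m³/s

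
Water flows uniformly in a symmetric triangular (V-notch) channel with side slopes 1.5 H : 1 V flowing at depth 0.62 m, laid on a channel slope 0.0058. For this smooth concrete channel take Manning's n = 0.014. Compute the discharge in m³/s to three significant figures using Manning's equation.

1.27 m³/s

A = z·y² = 1.5×0.62² = 0.5766 m²
P = 2y√(1+z²) = 2×0.62×√(1+1.5²) = 2.235 m
R = A/P = 0.5766/2.235 = 0.2579 m
Q = (1/n)·A·R^(2/3)·S^(1/2) = (1/0.014) × 0.5766 × 0.2579^(2/3) × 0.0058^(1/2) = 1.271 m³/s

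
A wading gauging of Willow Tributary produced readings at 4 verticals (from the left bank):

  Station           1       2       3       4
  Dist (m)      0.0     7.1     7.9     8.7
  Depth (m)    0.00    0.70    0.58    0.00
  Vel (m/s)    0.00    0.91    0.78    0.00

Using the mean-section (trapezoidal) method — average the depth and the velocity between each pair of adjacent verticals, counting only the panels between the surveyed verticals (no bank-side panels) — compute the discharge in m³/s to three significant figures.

1.65 m³/s

Panel 1-2: Δb = 7.1 m, d̄ = (0.00+0.70)/2 = 0.35, v̄ = (0.00+0.91)/2 = 0.455 → q = 7.1×0.35×0.455 = 1.131 m³/s
Panel 2-3: Δb = 0.8 m, d̄ = (0.70+0.58)/2 = 0.64, v̄ = (0.91+0.78)/2 = 0.845 → q = 0.8×0.64×0.845 = 0.4326 m³/s
Panel 3-4: Δb = 0.8 m, d̄ = (0.58+0.00)/2 = 0.29, v̄ = (0.78+0.00)/2 = 0.39 → q = 0.8×0.29×0.39 = 0.09048 m³/s
Q = Σ q = 1.654 m³/s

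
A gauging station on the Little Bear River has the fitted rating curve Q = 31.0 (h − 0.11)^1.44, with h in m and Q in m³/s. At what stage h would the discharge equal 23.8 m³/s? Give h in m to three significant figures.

0.942 m

h − h₀ = (Q/C)^(1/b) = (23.8/31.0)^(1/1.44) = 0.8323 m
h = 0.11 + 0.8323 = 0.9423 m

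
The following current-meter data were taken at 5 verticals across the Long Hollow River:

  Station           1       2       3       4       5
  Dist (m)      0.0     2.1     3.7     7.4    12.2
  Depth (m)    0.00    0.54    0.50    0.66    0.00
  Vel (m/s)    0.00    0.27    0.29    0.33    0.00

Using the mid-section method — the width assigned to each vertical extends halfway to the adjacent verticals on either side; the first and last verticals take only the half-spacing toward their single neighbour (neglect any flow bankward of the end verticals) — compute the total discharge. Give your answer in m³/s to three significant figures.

1.58 m³/s

w_2 = (3.7 − 0.0)/2 = 1.85 m; q_2 = 0.27 × 0.54 × 1.85 = 0.2697 m³/s
w_3 = (7.4 − 2.1)/2 = 2.65 m; q_3 = 0.29 × 0.50 × 2.65 = 0.3843 m³/s
w_4 = (12.2 − 3.7)/2 = 4.25 m; q_4 = 0.33 × 0.66 × 4.25 = 0.9257 m³/s
Stations 1, 5 contribute zero (depth or velocity is 0).
Q = Σ qᵢ = 1.580 m³/s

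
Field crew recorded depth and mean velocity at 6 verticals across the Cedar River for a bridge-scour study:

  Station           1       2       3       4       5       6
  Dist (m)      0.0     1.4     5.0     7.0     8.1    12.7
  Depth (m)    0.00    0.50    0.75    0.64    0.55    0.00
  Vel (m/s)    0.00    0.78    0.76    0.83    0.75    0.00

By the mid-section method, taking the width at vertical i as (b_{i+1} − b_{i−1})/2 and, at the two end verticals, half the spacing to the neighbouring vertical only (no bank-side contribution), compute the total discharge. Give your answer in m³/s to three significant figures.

4.57 m³/s

w_2 = (5.0 − 0.0)/2 = 2.5 m; q_2 = 0.78 × 0.50 × 2.5 = 0.9750 m³/s
w_3 = (7.0 − 1.4)/2 = 2.8 m; q_3 = 0.76 × 0.75 × 2.8 = 1.596 m³/s
w_4 = (8.1 − 5.0)/2 = 1.55 m; q_4 = 0.83 × 0.64 × 1.55 = 0.8234 m³/s
w_5 = (12.7 − 7.0)/2 = 2.85 m; q_5 = 0.75 × 0.55 × 2.85 = 1.176 m³/s
Stations 1, 6 contribute zero (depth or velocity is 0).
Q = Σ qᵢ = 4.570 m³/s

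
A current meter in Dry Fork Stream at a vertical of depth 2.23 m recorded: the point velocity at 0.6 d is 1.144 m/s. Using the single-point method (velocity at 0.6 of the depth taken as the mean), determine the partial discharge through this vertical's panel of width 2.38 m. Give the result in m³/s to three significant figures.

v̄ = v₀.₆ = 1.144 m/s
q = v̄ × d × w = 1.144 × 2.23 × 2.38 = 6.072 m³/s

6.07 m³/s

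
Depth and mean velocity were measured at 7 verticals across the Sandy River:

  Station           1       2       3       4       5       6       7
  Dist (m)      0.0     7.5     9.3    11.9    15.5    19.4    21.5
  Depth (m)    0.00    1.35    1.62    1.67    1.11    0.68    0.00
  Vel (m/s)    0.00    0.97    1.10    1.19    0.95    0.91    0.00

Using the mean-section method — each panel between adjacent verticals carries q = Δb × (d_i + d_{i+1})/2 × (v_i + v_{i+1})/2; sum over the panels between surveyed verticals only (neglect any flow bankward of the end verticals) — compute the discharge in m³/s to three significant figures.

19.0 m³/s

Panel 1-2: Δb = 7.5 m, d̄ = (0.00+1.35)/2 = 0.675, v̄ = (0.00+0.97)/2 = 0.485 → q = 7.5×0.675×0.485 = 2.455 m³/s
Panel 2-3: Δb = 1.8 m, d̄ = (1.35+1.62)/2 = 1.485, v̄ = (0.97+1.10)/2 = 1.035 → q = 1.8×1.485×1.035 = 2.767 m³/s
Panel 3-4: Δb = 2.6 m, d̄ = (1.62+1.67)/2 = 1.645, v̄ = (1.10+1.19)/2 = 1.145 → q = 2.6×1.645×1.145 = 4.897 m³/s
Panel 4-5: Δb = 3.6 m, d̄ = (1.67+1.11)/2 = 1.39, v̄ = (1.19+0.95)/2 = 1.07 → q = 3.6×1.39×1.07 = 5.354 m³/s
Panel 5-6: Δb = 3.9 m, d̄ = (1.11+0.68)/2 = 0.895, v̄ = (0.95+0.91)/2 = 0.93 → q = 3.9×0.895×0.93 = 3.246 m³/s
Panel 6-7: Δb = 2.1 m, d̄ = (0.68+0.00)/2 = 0.34, v̄ = (0.91+0.00)/2 = 0.455 → q = 2.1×0.34×0.455 = 0.3249 m³/s
Q = Σ q = 19.04 m³/s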